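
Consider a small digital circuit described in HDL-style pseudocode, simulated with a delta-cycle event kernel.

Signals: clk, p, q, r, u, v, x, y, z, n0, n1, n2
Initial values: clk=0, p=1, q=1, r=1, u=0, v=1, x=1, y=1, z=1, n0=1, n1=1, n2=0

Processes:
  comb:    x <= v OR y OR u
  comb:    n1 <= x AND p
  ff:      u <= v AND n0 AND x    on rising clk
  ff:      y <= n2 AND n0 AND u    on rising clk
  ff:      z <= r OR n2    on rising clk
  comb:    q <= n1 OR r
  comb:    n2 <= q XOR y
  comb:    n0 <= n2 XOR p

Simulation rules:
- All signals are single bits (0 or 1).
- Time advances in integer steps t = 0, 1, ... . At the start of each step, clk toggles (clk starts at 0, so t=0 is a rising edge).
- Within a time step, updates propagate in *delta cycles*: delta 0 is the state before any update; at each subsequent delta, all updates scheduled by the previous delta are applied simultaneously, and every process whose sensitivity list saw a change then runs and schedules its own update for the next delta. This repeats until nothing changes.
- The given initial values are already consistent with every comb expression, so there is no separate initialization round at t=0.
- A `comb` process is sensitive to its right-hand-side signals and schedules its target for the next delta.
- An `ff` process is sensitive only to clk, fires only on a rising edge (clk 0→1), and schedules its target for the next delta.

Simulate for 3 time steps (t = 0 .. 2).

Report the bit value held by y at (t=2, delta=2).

t0.Δ0 n2=0 x=1 z=1 r=1 n0=1 q=1 y=1 clk=0 v=1 u=0 p=1 n1=1
t0.Δ1 n2=0 x=1 z=1 r=1 n0=1 q=1 y=1 clk=1 v=1 u=0 p=1 n1=1
t0.Δ2 n2=0 x=1 z=1 r=1 n0=1 q=1 y=0 clk=1 v=1 u=1 p=1 n1=1
t0.Δ3 n2=1 x=1 z=1 r=1 n0=1 q=1 y=0 clk=1 v=1 u=1 p=1 n1=1
t0.Δ4 n2=1 x=1 z=1 r=1 n0=0 q=1 y=0 clk=1 v=1 u=1 p=1 n1=1
t1.Δ0 n2=1 x=1 z=1 r=1 n0=0 q=1 y=0 clk=1 v=1 u=1 p=1 n1=1
t1.Δ1 n2=1 x=1 z=1 r=1 n0=0 q=1 y=0 clk=0 v=1 u=1 p=1 n1=1
t2.Δ0 n2=1 x=1 z=1 r=1 n0=0 q=1 y=0 clk=0 v=1 u=1 p=1 n1=1
t2.Δ1 n2=1 x=1 z=1 r=1 n0=0 q=1 y=0 clk=1 v=1 u=1 p=1 n1=1
t2.Δ2 n2=1 x=1 z=1 r=1 n0=0 q=1 y=0 clk=1 v=1 u=0 p=1 n1=1

0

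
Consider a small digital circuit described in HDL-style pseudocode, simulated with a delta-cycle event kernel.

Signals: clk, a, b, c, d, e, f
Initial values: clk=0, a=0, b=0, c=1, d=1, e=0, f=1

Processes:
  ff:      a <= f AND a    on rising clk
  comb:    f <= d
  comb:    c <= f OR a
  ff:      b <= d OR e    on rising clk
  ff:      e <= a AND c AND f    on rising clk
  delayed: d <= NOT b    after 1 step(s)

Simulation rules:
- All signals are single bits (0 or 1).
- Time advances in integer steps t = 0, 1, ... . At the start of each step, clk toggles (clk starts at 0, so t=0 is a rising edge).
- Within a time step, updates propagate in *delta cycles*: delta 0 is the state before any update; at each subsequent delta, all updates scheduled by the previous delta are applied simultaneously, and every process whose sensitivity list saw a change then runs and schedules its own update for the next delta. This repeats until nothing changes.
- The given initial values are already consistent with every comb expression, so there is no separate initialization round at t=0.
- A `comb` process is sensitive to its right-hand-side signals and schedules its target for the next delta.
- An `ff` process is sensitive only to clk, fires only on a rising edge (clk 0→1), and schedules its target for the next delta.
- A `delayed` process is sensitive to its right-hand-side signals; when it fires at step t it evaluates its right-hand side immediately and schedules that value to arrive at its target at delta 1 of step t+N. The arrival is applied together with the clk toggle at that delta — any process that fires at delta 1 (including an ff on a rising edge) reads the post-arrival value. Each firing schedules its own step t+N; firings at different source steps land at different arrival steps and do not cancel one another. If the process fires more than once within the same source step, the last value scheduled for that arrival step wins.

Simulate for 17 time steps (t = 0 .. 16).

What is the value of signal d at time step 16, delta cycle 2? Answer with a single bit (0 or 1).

1

t0.Δ0 c=1 d=1 f=1 clk=0 e=0 a=0 b=0
t0.Δ1 c=1 d=1 f=1 clk=1 e=0 a=0 b=0
t0.Δ2 c=1 d=1 f=1 clk=1 e=0 a=0 b=1
t1.Δ0 c=1 d=1 f=1 clk=1 e=0 a=0 b=1
t1.Δ1 c=1 d=0 f=1 clk=0 e=0 a=0 b=1
t1.Δ2 c=1 d=0 f=0 clk=0 e=0 a=0 b=1
t1.Δ3 c=0 d=0 f=0 clk=0 e=0 a=0 b=1
t2.Δ0 c=0 d=0 f=0 clk=0 e=0 a=0 b=1
t2.Δ1 c=0 d=0 f=0 clk=1 e=0 a=0 b=1
t2.Δ2 c=0 d=0 f=0 clk=1 e=0 a=0 b=0
t3.Δ0 c=0 d=0 f=0 clk=1 e=0 a=0 b=0
t3.Δ1 c=0 d=1 f=0 clk=0 e=0 a=0 b=0
t3.Δ2 c=0 d=1 f=1 clk=0 e=0 a=0 b=0
t3.Δ3 c=1 d=1 f=1 clk=0 e=0 a=0 b=0
t4.Δ0 c=1 d=1 f=1 clk=0 e=0 a=0 b=0
t4.Δ1 c=1 d=1 f=1 clk=1 e=0 a=0 b=0
t4.Δ2 c=1 d=1 f=1 clk=1 e=0 a=0 b=1
t5.Δ0 c=1 d=1 f=1 clk=1 e=0 a=0 b=1
t5.Δ1 c=1 d=0 f=1 clk=0 e=0 a=0 b=1
t5.Δ2 c=1 d=0 f=0 clk=0 e=0 a=0 b=1
t5.Δ3 c=0 d=0 f=0 clk=0 e=0 a=0 b=1
t6.Δ0 c=0 d=0 f=0 clk=0 e=0 a=0 b=1
t6.Δ1 c=0 d=0 f=0 clk=1 e=0 a=0 b=1
t6.Δ2 c=0 d=0 f=0 clk=1 e=0 a=0 b=0
t7.Δ0 c=0 d=0 f=0 clk=1 e=0 a=0 b=0
t7.Δ1 c=0 d=1 f=0 clk=0 e=0 a=0 b=0
t7.Δ2 c=0 d=1 f=1 clk=0 e=0 a=0 b=0
t7.Δ3 c=1 d=1 f=1 clk=0 e=0 a=0 b=0
t8.Δ0 c=1 d=1 f=1 clk=0 e=0 a=0 b=0
t8.Δ1 c=1 d=1 f=1 clk=1 e=0 a=0 b=0
t8.Δ2 c=1 d=1 f=1 clk=1 e=0 a=0 b=1
t9.Δ0 c=1 d=1 f=1 clk=1 e=0 a=0 b=1
t9.Δ1 c=1 d=0 f=1 clk=0 e=0 a=0 b=1
t9.Δ2 c=1 d=0 f=0 clk=0 e=0 a=0 b=1
t9.Δ3 c=0 d=0 f=0 clk=0 e=0 a=0 b=1
t10.Δ0 c=0 d=0 f=0 clk=0 e=0 a=0 b=1
t10.Δ1 c=0 d=0 f=0 clk=1 e=0 a=0 b=1
t10.Δ2 c=0 d=0 f=0 clk=1 e=0 a=0 b=0
t11.Δ0 c=0 d=0 f=0 clk=1 e=0 a=0 b=0
t11.Δ1 c=0 d=1 f=0 clk=0 e=0 a=0 b=0
t11.Δ2 c=0 d=1 f=1 clk=0 e=0 a=0 b=0
t11.Δ3 c=1 d=1 f=1 clk=0 e=0 a=0 b=0
t12.Δ0 c=1 d=1 f=1 clk=0 e=0 a=0 b=0
t12.Δ1 c=1 d=1 f=1 clk=1 e=0 a=0 b=0
t12.Δ2 c=1 d=1 f=1 clk=1 e=0 a=0 b=1
t13.Δ0 c=1 d=1 f=1 clk=1 e=0 a=0 b=1
t13.Δ1 c=1 d=0 f=1 clk=0 e=0 a=0 b=1
t13.Δ2 c=1 d=0 f=0 clk=0 e=0 a=0 b=1
t13.Δ3 c=0 d=0 f=0 clk=0 e=0 a=0 b=1
t14.Δ0 c=0 d=0 f=0 clk=0 e=0 a=0 b=1
t14.Δ1 c=0 d=0 f=0 clk=1 e=0 a=0 b=1
t14.Δ2 c=0 d=0 f=0 clk=1 e=0 a=0 b=0
t15.Δ0 c=0 d=0 f=0 clk=1 e=0 a=0 b=0
t15.Δ1 c=0 d=1 f=0 clk=0 e=0 a=0 b=0
t15.Δ2 c=0 d=1 f=1 clk=0 e=0 a=0 b=0
t15.Δ3 c=1 d=1 f=1 clk=0 e=0 a=0 b=0
t16.Δ0 c=1 d=1 f=1 clk=0 e=0 a=0 b=0
t16.Δ1 c=1 d=1 f=1 clk=1 e=0 a=0 b=0
t16.Δ2 c=1 d=1 f=1 clk=1 e=0 a=0 b=1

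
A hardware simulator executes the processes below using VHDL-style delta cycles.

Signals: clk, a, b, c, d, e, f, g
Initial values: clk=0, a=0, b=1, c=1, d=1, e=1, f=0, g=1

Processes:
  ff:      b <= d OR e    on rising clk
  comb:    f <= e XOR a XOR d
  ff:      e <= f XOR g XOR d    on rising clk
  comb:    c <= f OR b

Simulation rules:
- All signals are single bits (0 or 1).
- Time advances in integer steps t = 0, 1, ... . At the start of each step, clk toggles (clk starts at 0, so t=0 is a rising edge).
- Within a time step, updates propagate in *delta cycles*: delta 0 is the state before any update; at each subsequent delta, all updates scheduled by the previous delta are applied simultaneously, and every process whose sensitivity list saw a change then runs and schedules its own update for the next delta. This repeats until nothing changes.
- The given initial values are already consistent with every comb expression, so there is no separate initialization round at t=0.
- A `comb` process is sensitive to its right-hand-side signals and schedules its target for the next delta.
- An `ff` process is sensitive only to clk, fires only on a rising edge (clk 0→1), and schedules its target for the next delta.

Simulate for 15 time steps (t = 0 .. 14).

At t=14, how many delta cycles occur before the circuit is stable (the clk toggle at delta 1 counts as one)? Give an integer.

3

[bits: d,c,g,a,f,e,b,clk]
t=0: Δ0=11100110 Δ1=11100111 Δ2=11100011 Δ3=11101011 | 3Δ
t=1: Δ0=11101011 Δ1=11101010 | 1Δ
t=2: Δ0=11101010 Δ1=11101011 Δ2=11101111 Δ3=11100111 | 3Δ
t=3: Δ0=11100111 Δ1=11100110 | 1Δ
t=4: Δ0=11100110 Δ1=11100111 Δ2=11100011 Δ3=11101011 | 3Δ
t=5: Δ0=11101011 Δ1=11101010 | 1Δ
t=6: Δ0=11101010 Δ1=11101011 Δ2=11101111 Δ3=11100111 | 3Δ
t=7: Δ0=11100111 Δ1=11100110 | 1Δ
t=8: Δ0=11100110 Δ1=11100111 Δ2=11100011 Δ3=11101011 | 3Δ
t=9: Δ0=11101011 Δ1=11101010 | 1Δ
t=10: Δ0=11101010 Δ1=11101011 Δ2=11101111 Δ3=11100111 | 3Δ
t=11: Δ0=11100111 Δ1=11100110 | 1Δ
t=12: Δ0=11100110 Δ1=11100111 Δ2=11100011 Δ3=11101011 | 3Δ
t=13: Δ0=11101011 Δ1=11101010 | 1Δ
t=14: Δ0=11101010 Δ1=11101011 Δ2=11101111 Δ3=11100111 | 3Δ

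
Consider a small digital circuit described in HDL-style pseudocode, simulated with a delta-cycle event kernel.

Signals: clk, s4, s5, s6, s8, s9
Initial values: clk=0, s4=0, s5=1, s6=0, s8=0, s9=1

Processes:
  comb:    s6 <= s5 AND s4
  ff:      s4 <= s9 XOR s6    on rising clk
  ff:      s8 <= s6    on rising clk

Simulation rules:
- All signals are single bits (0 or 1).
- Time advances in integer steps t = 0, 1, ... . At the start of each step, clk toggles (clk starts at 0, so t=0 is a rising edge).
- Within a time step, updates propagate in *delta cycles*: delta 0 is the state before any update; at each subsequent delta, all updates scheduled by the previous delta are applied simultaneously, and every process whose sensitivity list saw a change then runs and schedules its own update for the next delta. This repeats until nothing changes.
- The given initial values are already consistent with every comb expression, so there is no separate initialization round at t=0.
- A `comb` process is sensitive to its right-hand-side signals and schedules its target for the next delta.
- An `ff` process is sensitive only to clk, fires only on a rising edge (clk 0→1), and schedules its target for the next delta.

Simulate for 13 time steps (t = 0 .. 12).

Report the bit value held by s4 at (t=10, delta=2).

t0.Δ0 s4=0 s9=1 clk=0 s5=1 s8=0 s6=0
t0.Δ1 s4=0 s9=1 clk=1 s5=1 s8=0 s6=0
t0.Δ2 s4=1 s9=1 clk=1 s5=1 s8=0 s6=0
t0.Δ3 s4=1 s9=1 clk=1 s5=1 s8=0 s6=1
t1.Δ0 s4=1 s9=1 clk=1 s5=1 s8=0 s6=1
t1.Δ1 s4=1 s9=1 clk=0 s5=1 s8=0 s6=1
t2.Δ0 s4=1 s9=1 clk=0 s5=1 s8=0 s6=1
t2.Δ1 s4=1 s9=1 clk=1 s5=1 s8=0 s6=1
t2.Δ2 s4=0 s9=1 clk=1 s5=1 s8=1 s6=1
t2.Δ3 s4=0 s9=1 clk=1 s5=1 s8=1 s6=0
t3.Δ0 s4=0 s9=1 clk=1 s5=1 s8=1 s6=0
t3.Δ1 s4=0 s9=1 clk=0 s5=1 s8=1 s6=0
t4.Δ0 s4=0 s9=1 clk=0 s5=1 s8=1 s6=0
t4.Δ1 s4=0 s9=1 clk=1 s5=1 s8=1 s6=0
t4.Δ2 s4=1 s9=1 clk=1 s5=1 s8=0 s6=0
t4.Δ3 s4=1 s9=1 clk=1 s5=1 s8=0 s6=1
t5.Δ0 s4=1 s9=1 clk=1 s5=1 s8=0 s6=1
t5.Δ1 s4=1 s9=1 clk=0 s5=1 s8=0 s6=1
t6.Δ0 s4=1 s9=1 clk=0 s5=1 s8=0 s6=1
t6.Δ1 s4=1 s9=1 clk=1 s5=1 s8=0 s6=1
t6.Δ2 s4=0 s9=1 clk=1 s5=1 s8=1 s6=1
t6.Δ3 s4=0 s9=1 clk=1 s5=1 s8=1 s6=0
t7.Δ0 s4=0 s9=1 clk=1 s5=1 s8=1 s6=0
t7.Δ1 s4=0 s9=1 clk=0 s5=1 s8=1 s6=0
t8.Δ0 s4=0 s9=1 clk=0 s5=1 s8=1 s6=0
t8.Δ1 s4=0 s9=1 clk=1 s5=1 s8=1 s6=0
t8.Δ2 s4=1 s9=1 clk=1 s5=1 s8=0 s6=0
t8.Δ3 s4=1 s9=1 clk=1 s5=1 s8=0 s6=1
t9.Δ0 s4=1 s9=1 clk=1 s5=1 s8=0 s6=1
t9.Δ1 s4=1 s9=1 clk=0 s5=1 s8=0 s6=1
t10.Δ0 s4=1 s9=1 clk=0 s5=1 s8=0 s6=1
t10.Δ1 s4=1 s9=1 clk=1 s5=1 s8=0 s6=1
t10.Δ2 s4=0 s9=1 clk=1 s5=1 s8=1 s6=1
t10.Δ3 s4=0 s9=1 clk=1 s5=1 s8=1 s6=0
t11.Δ0 s4=0 s9=1 clk=1 s5=1 s8=1 s6=0
t11.Δ1 s4=0 s9=1 clk=0 s5=1 s8=1 s6=0
t12.Δ0 s4=0 s9=1 clk=0 s5=1 s8=1 s6=0
t12.Δ1 s4=0 s9=1 clk=1 s5=1 s8=1 s6=0
t12.Δ2 s4=1 s9=1 clk=1 s5=1 s8=0 s6=0
t12.Δ3 s4=1 s9=1 clk=1 s5=1 s8=0 s6=1

0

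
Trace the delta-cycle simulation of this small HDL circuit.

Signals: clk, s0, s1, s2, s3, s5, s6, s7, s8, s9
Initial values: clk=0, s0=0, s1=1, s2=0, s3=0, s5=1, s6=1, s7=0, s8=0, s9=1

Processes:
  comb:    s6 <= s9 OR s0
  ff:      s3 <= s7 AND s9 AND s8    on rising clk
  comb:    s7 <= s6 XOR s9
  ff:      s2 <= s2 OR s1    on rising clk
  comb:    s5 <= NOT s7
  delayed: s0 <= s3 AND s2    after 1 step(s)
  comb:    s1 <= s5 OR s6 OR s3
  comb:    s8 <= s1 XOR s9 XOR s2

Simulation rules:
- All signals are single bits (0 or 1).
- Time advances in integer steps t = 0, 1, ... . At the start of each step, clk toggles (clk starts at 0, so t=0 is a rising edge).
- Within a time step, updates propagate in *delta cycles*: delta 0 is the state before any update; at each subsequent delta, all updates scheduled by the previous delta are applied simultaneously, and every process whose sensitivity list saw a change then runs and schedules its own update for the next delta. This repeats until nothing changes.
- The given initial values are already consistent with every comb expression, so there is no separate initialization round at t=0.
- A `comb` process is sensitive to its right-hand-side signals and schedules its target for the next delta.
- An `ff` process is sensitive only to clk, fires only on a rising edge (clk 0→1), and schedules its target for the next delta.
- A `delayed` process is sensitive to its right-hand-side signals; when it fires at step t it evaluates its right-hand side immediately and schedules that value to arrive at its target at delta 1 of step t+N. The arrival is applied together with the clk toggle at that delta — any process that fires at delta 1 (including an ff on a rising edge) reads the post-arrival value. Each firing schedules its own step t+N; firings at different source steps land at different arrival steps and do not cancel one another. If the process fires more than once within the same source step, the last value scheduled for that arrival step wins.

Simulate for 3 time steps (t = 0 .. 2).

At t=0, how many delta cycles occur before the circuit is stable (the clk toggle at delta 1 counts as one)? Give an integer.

3

t0.Δ0 s5=1 s1=1 s9=1 s0=0 s6=1 s2=0 clk=0 s8=0 s7=0 s3=0
t0.Δ1 s5=1 s1=1 s9=1 s0=0 s6=1 s2=0 clk=1 s8=0 s7=0 s3=0
t0.Δ2 s5=1 s1=1 s9=1 s0=0 s6=1 s2=1 clk=1 s8=0 s7=0 s3=0
t0.Δ3 s5=1 s1=1 s9=1 s0=0 s6=1 s2=1 clk=1 s8=1 s7=0 s3=0
t1.Δ0 s5=1 s1=1 s9=1 s0=0 s6=1 s2=1 clk=1 s8=1 s7=0 s3=0
t1.Δ1 s5=1 s1=1 s9=1 s0=0 s6=1 s2=1 clk=0 s8=1 s7=0 s3=0
t2.Δ0 s5=1 s1=1 s9=1 s0=0 s6=1 s2=1 clk=0 s8=1 s7=0 s3=0
t2.Δ1 s5=1 s1=1 s9=1 s0=0 s6=1 s2=1 clk=1 s8=1 s7=0 s3=0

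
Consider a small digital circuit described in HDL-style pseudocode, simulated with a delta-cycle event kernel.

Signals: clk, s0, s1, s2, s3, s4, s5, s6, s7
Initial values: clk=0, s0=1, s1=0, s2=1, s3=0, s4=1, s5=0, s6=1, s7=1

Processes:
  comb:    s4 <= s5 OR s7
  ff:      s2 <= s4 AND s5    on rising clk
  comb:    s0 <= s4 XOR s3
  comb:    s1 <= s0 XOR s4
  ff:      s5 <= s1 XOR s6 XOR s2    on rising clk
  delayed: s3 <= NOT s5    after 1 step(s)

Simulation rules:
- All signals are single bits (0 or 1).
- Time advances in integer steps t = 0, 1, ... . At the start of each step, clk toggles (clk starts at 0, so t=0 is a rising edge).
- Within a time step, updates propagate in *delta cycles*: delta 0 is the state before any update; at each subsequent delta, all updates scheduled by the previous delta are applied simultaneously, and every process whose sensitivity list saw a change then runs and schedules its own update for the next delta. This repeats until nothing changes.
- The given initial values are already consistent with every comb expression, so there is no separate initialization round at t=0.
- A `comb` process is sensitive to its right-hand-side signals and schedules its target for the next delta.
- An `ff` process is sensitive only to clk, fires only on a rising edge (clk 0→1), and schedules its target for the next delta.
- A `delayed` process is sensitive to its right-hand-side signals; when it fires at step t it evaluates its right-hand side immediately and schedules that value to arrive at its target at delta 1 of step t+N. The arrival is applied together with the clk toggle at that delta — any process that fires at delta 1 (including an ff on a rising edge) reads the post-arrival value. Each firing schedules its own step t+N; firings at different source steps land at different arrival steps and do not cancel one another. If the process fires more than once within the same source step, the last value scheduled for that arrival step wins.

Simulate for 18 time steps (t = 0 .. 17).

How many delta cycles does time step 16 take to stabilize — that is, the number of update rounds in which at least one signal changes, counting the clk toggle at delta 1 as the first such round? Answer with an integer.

2

t0.Δ0 s2=1 s4=1 s3=0 s0=1 s6=1 s1=0 clk=0 s5=0 s7=1
t0.Δ1 s2=1 s4=1 s3=0 s0=1 s6=1 s1=0 clk=1 s5=0 s7=1
t0.Δ2 s2=0 s4=1 s3=0 s0=1 s6=1 s1=0 clk=1 s5=0 s7=1
t1.Δ0 s2=0 s4=1 s3=0 s0=1 s6=1 s1=0 clk=1 s5=0 s7=1
t1.Δ1 s2=0 s4=1 s3=0 s0=1 s6=1 s1=0 clk=0 s5=0 s7=1
t2.Δ0 s2=0 s4=1 s3=0 s0=1 s6=1 s1=0 clk=0 s5=0 s7=1
t2.Δ1 s2=0 s4=1 s3=0 s0=1 s6=1 s1=0 clk=1 s5=0 s7=1
t2.Δ2 s2=0 s4=1 s3=0 s0=1 s6=1 s1=0 clk=1 s5=1 s7=1
t3.Δ0 s2=0 s4=1 s3=0 s0=1 s6=1 s1=0 clk=1 s5=1 s7=1
t3.Δ1 s2=0 s4=1 s3=0 s0=1 s6=1 s1=0 clk=0 s5=1 s7=1
t4.Δ0 s2=0 s4=1 s3=0 s0=1 s6=1 s1=0 clk=0 s5=1 s7=1
t4.Δ1 s2=0 s4=1 s3=0 s0=1 s6=1 s1=0 clk=1 s5=1 s7=1
t4.Δ2 s2=1 s4=1 s3=0 s0=1 s6=1 s1=0 clk=1 s5=1 s7=1
t5.Δ0 s2=1 s4=1 s3=0 s0=1 s6=1 s1=0 clk=1 s5=1 s7=1
t5.Δ1 s2=1 s4=1 s3=0 s0=1 s6=1 s1=0 clk=0 s5=1 s7=1
t6.Δ0 s2=1 s4=1 s3=0 s0=1 s6=1 s1=0 clk=0 s5=1 s7=1
t6.Δ1 s2=1 s4=1 s3=0 s0=1 s6=1 s1=0 clk=1 s5=1 s7=1
t6.Δ2 s2=1 s4=1 s3=0 s0=1 s6=1 s1=0 clk=1 s5=0 s7=1
t7.Δ0 s2=1 s4=1 s3=0 s0=1 s6=1 s1=0 clk=1 s5=0 s7=1
t7.Δ1 s2=1 s4=1 s3=1 s0=1 s6=1 s1=0 clk=0 s5=0 s7=1
t7.Δ2 s2=1 s4=1 s3=1 s0=0 s6=1 s1=0 clk=0 s5=0 s7=1
t7.Δ3 s2=1 s4=1 s3=1 s0=0 s6=1 s1=1 clk=0 s5=0 s7=1
t8.Δ0 s2=1 s4=1 s3=1 s0=0 s6=1 s1=1 clk=0 s5=0 s7=1
t8.Δ1 s2=1 s4=1 s3=1 s0=0 s6=1 s1=1 clk=1 s5=0 s7=1
t8.Δ2 s2=0 s4=1 s3=1 s0=0 s6=1 s1=1 clk=1 s5=1 s7=1
t9.Δ0 s2=0 s4=1 s3=1 s0=0 s6=1 s1=1 clk=1 s5=1 s7=1
t9.Δ1 s2=0 s4=1 s3=0 s0=0 s6=1 s1=1 clk=0 s5=1 s7=1
t9.Δ2 s2=0 s4=1 s3=0 s0=1 s6=1 s1=1 clk=0 s5=1 s7=1
t9.Δ3 s2=0 s4=1 s3=0 s0=1 s6=1 s1=0 clk=0 s5=1 s7=1
t10.Δ0 s2=0 s4=1 s3=0 s0=1 s6=1 s1=0 clk=0 s5=1 s7=1
t10.Δ1 s2=0 s4=1 s3=0 s0=1 s6=1 s1=0 clk=1 s5=1 s7=1
t10.Δ2 s2=1 s4=1 s3=0 s0=1 s6=1 s1=0 clk=1 s5=1 s7=1
t11.Δ0 s2=1 s4=1 s3=0 s0=1 s6=1 s1=0 clk=1 s5=1 s7=1
t11.Δ1 s2=1 s4=1 s3=0 s0=1 s6=1 s1=0 clk=0 s5=1 s7=1
t12.Δ0 s2=1 s4=1 s3=0 s0=1 s6=1 s1=0 clk=0 s5=1 s7=1
t12.Δ1 s2=1 s4=1 s3=0 s0=1 s6=1 s1=0 clk=1 s5=1 s7=1
t12.Δ2 s2=1 s4=1 s3=0 s0=1 s6=1 s1=0 clk=1 s5=0 s7=1
t13.Δ0 s2=1 s4=1 s3=0 s0=1 s6=1 s1=0 clk=1 s5=0 s7=1
t13.Δ1 s2=1 s4=1 s3=1 s0=1 s6=1 s1=0 clk=0 s5=0 s7=1
t13.Δ2 s2=1 s4=1 s3=1 s0=0 s6=1 s1=0 clk=0 s5=0 s7=1
t13.Δ3 s2=1 s4=1 s3=1 s0=0 s6=1 s1=1 clk=0 s5=0 s7=1
t14.Δ0 s2=1 s4=1 s3=1 s0=0 s6=1 s1=1 clk=0 s5=0 s7=1
t14.Δ1 s2=1 s4=1 s3=1 s0=0 s6=1 s1=1 clk=1 s5=0 s7=1
t14.Δ2 s2=0 s4=1 s3=1 s0=0 s6=1 s1=1 clk=1 s5=1 s7=1
t15.Δ0 s2=0 s4=1 s3=1 s0=0 s6=1 s1=1 clk=1 s5=1 s7=1
t15.Δ1 s2=0 s4=1 s3=0 s0=0 s6=1 s1=1 clk=0 s5=1 s7=1
t15.Δ2 s2=0 s4=1 s3=0 s0=1 s6=1 s1=1 clk=0 s5=1 s7=1
t15.Δ3 s2=0 s4=1 s3=0 s0=1 s6=1 s1=0 clk=0 s5=1 s7=1
t16.Δ0 s2=0 s4=1 s3=0 s0=1 s6=1 s1=0 clk=0 s5=1 s7=1
t16.Δ1 s2=0 s4=1 s3=0 s0=1 s6=1 s1=0 clk=1 s5=1 s7=1
t16.Δ2 s2=1 s4=1 s3=0 s0=1 s6=1 s1=0 clk=1 s5=1 s7=1
t17.Δ0 s2=1 s4=1 s3=0 s0=1 s6=1 s1=0 clk=1 s5=1 s7=1
t17.Δ1 s2=1 s4=1 s3=0 s0=1 s6=1 s1=0 clk=0 s5=1 s7=1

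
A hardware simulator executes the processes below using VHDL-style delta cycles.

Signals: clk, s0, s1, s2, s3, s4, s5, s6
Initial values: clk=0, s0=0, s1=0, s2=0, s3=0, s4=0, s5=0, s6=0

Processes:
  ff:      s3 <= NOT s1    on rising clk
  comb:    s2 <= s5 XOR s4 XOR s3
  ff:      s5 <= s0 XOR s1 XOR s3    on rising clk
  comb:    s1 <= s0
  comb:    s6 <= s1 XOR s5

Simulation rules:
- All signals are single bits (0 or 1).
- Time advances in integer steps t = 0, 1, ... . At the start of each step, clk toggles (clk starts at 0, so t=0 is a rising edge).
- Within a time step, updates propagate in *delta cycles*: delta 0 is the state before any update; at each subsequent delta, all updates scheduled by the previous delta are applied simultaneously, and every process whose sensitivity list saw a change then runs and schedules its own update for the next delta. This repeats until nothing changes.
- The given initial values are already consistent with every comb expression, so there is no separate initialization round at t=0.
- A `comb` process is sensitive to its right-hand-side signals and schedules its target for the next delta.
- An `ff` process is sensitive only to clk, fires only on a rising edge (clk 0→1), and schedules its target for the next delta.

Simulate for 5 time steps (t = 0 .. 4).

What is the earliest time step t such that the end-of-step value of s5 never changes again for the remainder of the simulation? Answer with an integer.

2

[bits: s2,s0,s5,s3,s1,s4,s6,clk]
t=0: Δ0=00000000 Δ1=00000001 Δ2=00010001 Δ3=10010001 | 3Δ
t=1: Δ0=10010001 Δ1=10010000 | 1Δ
t=2: Δ0=10010000 Δ1=10010001 Δ2=10110001 Δ3=00110011 | 3Δ
t=3: Δ0=00110011 Δ1=00110010 | 1Δ
t=4: Δ0=00110010 Δ1=00110011 | 1Δ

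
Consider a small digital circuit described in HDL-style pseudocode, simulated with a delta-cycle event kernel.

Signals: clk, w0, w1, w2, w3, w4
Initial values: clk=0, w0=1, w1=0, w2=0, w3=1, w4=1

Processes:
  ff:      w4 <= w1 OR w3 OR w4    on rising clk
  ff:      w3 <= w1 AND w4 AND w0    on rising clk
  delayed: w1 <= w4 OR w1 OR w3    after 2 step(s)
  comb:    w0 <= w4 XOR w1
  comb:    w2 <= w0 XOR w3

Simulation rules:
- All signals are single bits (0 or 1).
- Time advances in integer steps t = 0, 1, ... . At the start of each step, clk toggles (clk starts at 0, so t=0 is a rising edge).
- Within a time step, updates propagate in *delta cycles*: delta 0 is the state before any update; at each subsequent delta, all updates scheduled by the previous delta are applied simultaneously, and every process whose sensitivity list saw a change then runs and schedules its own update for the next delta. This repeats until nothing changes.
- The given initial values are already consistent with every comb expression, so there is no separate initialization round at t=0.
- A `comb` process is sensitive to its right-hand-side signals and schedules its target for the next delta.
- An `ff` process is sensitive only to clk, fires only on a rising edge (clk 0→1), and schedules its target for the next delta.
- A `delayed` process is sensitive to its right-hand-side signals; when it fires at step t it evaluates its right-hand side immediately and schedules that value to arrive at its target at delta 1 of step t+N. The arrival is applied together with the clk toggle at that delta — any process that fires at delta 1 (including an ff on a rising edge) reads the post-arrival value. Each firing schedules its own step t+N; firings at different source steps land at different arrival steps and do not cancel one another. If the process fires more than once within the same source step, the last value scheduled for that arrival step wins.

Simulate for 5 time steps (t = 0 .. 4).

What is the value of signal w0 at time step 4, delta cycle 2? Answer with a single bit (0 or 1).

[bits: w2,w0,w3,w1,w4,clk]
t=0: Δ0=011010 Δ1=011011 Δ2=010011 Δ3=110011 | 3Δ
t=1: Δ0=110011 Δ1=110010 | 1Δ
t=2: Δ0=110010 Δ1=110111 Δ2=101111 | 2Δ
t=3: Δ0=101111 Δ1=101110 | 1Δ
t=4: Δ0=101110 Δ1=101111 Δ2=100111 Δ3=000111 | 3Δ

0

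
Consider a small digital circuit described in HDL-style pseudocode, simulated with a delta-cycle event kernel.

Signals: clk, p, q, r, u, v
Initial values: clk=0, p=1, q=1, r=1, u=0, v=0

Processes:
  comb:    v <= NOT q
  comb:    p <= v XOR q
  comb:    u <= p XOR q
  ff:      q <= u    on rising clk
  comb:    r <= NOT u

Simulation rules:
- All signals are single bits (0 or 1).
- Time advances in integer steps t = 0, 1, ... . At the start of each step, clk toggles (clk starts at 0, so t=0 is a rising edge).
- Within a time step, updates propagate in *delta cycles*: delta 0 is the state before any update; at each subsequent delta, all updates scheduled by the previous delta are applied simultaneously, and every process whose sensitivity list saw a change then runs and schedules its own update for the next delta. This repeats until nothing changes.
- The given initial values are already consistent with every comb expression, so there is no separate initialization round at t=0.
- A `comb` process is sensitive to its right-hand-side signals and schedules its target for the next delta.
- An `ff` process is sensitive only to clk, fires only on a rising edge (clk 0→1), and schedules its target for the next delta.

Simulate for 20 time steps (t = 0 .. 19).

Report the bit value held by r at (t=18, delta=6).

1

[bits: v,u,q,r,p,clk]
t=0: Δ0=001110 Δ1=001111 Δ2=000111 Δ3=110101 Δ4=100011 Δ5=110111 Δ6=110011 | 6Δ
t=1: Δ0=110011 Δ1=110010 | 1Δ
t=2: Δ0=110010 Δ1=110011 Δ2=111011 Δ3=001001 Δ4=011111 Δ5=001011 Δ6=001111 | 6Δ
t=3: Δ0=001111 Δ1=001110 | 1Δ
t=4: Δ0=001110 Δ1=001111 Δ2=000111 Δ3=110101 Δ4=100011 Δ5=110111 Δ6=110011 | 6Δ
t=5: Δ0=110011 Δ1=110010 | 1Δ
t=6: Δ0=110010 Δ1=110011 Δ2=111011 Δ3=001001 Δ4=011111 Δ5=001011 Δ6=001111 | 6Δ
t=7: Δ0=001111 Δ1=001110 | 1Δ
t=8: Δ0=001110 Δ1=001111 Δ2=000111 Δ3=110101 Δ4=100011 Δ5=110111 Δ6=110011 | 6Δ
t=9: Δ0=110011 Δ1=110010 | 1Δ
t=10: Δ0=110010 Δ1=110011 Δ2=111011 Δ3=001001 Δ4=011111 Δ5=001011 Δ6=001111 | 6Δ
t=11: Δ0=001111 Δ1=001110 | 1Δ
t=12: Δ0=001110 Δ1=001111 Δ2=000111 Δ3=110101 Δ4=100011 Δ5=110111 Δ6=110011 | 6Δ
t=13: Δ0=110011 Δ1=110010 | 1Δ
t=14: Δ0=110010 Δ1=110011 Δ2=111011 Δ3=001001 Δ4=011111 Δ5=001011 Δ6=001111 | 6Δ
t=15: Δ0=001111 Δ1=001110 | 1Δ
t=16: Δ0=001110 Δ1=001111 Δ2=000111 Δ3=110101 Δ4=100011 Δ5=110111 Δ6=110011 | 6Δ
t=17: Δ0=110011 Δ1=110010 | 1Δ
t=18: Δ0=110010 Δ1=110011 Δ2=111011 Δ3=001001 Δ4=011111 Δ5=001011 Δ6=001111 | 6Δ
t=19: Δ0=001111 Δ1=001110 | 1Δ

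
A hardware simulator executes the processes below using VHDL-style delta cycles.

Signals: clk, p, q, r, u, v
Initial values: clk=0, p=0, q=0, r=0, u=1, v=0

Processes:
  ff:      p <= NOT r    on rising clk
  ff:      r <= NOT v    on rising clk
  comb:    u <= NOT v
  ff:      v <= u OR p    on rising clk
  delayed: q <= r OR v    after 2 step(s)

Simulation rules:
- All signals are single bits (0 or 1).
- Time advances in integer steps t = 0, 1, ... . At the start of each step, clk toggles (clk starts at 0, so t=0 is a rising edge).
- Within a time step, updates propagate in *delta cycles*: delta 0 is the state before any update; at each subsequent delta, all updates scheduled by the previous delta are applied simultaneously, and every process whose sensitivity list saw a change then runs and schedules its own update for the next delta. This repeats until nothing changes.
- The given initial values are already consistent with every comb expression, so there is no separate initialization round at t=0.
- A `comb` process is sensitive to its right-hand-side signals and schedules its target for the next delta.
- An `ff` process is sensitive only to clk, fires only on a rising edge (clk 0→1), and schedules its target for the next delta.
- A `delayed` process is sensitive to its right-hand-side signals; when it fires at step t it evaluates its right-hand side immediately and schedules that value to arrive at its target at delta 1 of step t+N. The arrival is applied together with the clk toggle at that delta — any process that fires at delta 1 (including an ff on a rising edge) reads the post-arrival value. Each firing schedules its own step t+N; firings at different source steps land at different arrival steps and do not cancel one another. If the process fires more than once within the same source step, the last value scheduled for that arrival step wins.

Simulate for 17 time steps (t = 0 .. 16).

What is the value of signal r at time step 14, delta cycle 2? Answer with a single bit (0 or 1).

0

t=0 Δ0: u=1 v=0 q=0 p=0 clk=0 r=0
  Δ1: clk:0→1
  Δ2: v:0→1, p:0→1, r:0→1
  Δ3: u:1→0
  (3Δ to stable)
t=1 Δ0: u=0 v=1 q=0 p=1 clk=1 r=1
  Δ1: clk:1→0
  (1Δ to stable)
t=2 Δ0: u=0 v=1 q=0 p=1 clk=0 r=1
  Δ1: q:0→1, clk:0→1
  Δ2: p:1→0, r:1→0
  (2Δ to stable)
t=3 Δ0: u=0 v=1 q=1 p=0 clk=1 r=0
  Δ1: clk:1→0
  (1Δ to stable)
t=4 Δ0: u=0 v=1 q=1 p=0 clk=0 r=0
  Δ1: clk:0→1
  Δ2: v:1→0, p:0→1
  Δ3: u:0→1
  (3Δ to stable)
t=5 Δ0: u=1 v=0 q=1 p=1 clk=1 r=0
  Δ1: clk:1→0
  (1Δ to stable)
t=6 Δ0: u=1 v=0 q=1 p=1 clk=0 r=0
  Δ1: q:1→0, clk:0→1
  Δ2: v:0→1, r:0→1
  Δ3: u:1→0
  (3Δ to stable)
t=7 Δ0: u=0 v=1 q=0 p=1 clk=1 r=1
  Δ1: clk:1→0
  (1Δ to stable)
t=8 Δ0: u=0 v=1 q=0 p=1 clk=0 r=1
  Δ1: q:0→1, clk:0→1
  Δ2: p:1→0, r:1→0
  (2Δ to stable)
t=9 Δ0: u=0 v=1 q=1 p=0 clk=1 r=0
  Δ1: clk:1→0
  (1Δ to stable)
t=10 Δ0: u=0 v=1 q=1 p=0 clk=0 r=0
  Δ1: clk:0→1
  Δ2: v:1→0, p:0→1
  Δ3: u:0→1
  (3Δ to stable)
t=11 Δ0: u=1 v=0 q=1 p=1 clk=1 r=0
  Δ1: clk:1→0
  (1Δ to stable)
t=12 Δ0: u=1 v=0 q=1 p=1 clk=0 r=0
  Δ1: q:1→0, clk:0→1
  Δ2: v:0→1, r:0→1
  Δ3: u:1→0
  (3Δ to stable)
t=13 Δ0: u=0 v=1 q=0 p=1 clk=1 r=1
  Δ1: clk:1→0
  (1Δ to stable)
t=14 Δ0: u=0 v=1 q=0 p=1 clk=0 r=1
  Δ1: q:0→1, clk:0→1
  Δ2: p:1→0, r:1→0
  (2Δ to stable)
t=15 Δ0: u=0 v=1 q=1 p=0 clk=1 r=0
  Δ1: clk:1→0
  (1Δ to stable)
t=16 Δ0: u=0 v=1 q=1 p=0 clk=0 r=0
  Δ1: clk:0→1
  Δ2: v:1→0, p:0→1
  Δ3: u:0→1
  (3Δ to stable)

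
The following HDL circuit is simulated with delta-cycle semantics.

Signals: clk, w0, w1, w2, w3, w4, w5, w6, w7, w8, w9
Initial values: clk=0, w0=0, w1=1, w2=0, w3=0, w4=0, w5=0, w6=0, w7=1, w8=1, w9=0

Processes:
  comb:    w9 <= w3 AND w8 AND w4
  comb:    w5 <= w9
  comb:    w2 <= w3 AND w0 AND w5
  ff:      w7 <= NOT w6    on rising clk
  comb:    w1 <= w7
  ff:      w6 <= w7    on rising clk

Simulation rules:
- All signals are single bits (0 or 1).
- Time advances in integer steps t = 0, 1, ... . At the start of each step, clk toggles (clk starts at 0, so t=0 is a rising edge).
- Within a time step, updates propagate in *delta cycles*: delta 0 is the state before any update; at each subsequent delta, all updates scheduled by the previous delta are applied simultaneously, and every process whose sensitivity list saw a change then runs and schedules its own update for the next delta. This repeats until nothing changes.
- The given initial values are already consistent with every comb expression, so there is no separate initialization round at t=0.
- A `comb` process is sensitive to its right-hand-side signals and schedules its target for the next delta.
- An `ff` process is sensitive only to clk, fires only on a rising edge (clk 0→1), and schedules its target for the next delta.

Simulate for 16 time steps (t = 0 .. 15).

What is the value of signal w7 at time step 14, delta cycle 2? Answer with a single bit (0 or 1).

1

[bits: w0,w8,w1,w5,clk,w7,w9,w3,w4,w6,w2]
t=0: Δ0=01100100000 Δ1=01101100000 Δ2=01101100010 | 2Δ
t=1: Δ0=01101100010 Δ1=01100100010 | 1Δ
t=2: Δ0=01100100010 Δ1=01101100010 Δ2=01101000010 Δ3=01001000010 | 3Δ
t=3: Δ0=01001000010 Δ1=01000000010 | 1Δ
t=4: Δ0=01000000010 Δ1=01001000010 Δ2=01001000000 | 2Δ
t=5: Δ0=01001000000 Δ1=01000000000 | 1Δ
t=6: Δ0=01000000000 Δ1=01001000000 Δ2=01001100000 Δ3=01101100000 | 3Δ
t=7: Δ0=01101100000 Δ1=01100100000 | 1Δ
t=8: Δ0=01100100000 Δ1=01101100000 Δ2=01101100010 | 2Δ
t=9: Δ0=01101100010 Δ1=01100100010 | 1Δ
t=10: Δ0=01100100010 Δ1=01101100010 Δ2=01101000010 Δ3=01001000010 | 3Δ
t=11: Δ0=01001000010 Δ1=01000000010 | 1Δ
t=12: Δ0=01000000010 Δ1=01001000010 Δ2=01001000000 | 2Δ
t=13: Δ0=01001000000 Δ1=01000000000 | 1Δ
t=14: Δ0=01000000000 Δ1=01001000000 Δ2=01001100000 Δ3=01101100000 | 3Δ
t=15: Δ0=01101100000 Δ1=01100100000 | 1Δ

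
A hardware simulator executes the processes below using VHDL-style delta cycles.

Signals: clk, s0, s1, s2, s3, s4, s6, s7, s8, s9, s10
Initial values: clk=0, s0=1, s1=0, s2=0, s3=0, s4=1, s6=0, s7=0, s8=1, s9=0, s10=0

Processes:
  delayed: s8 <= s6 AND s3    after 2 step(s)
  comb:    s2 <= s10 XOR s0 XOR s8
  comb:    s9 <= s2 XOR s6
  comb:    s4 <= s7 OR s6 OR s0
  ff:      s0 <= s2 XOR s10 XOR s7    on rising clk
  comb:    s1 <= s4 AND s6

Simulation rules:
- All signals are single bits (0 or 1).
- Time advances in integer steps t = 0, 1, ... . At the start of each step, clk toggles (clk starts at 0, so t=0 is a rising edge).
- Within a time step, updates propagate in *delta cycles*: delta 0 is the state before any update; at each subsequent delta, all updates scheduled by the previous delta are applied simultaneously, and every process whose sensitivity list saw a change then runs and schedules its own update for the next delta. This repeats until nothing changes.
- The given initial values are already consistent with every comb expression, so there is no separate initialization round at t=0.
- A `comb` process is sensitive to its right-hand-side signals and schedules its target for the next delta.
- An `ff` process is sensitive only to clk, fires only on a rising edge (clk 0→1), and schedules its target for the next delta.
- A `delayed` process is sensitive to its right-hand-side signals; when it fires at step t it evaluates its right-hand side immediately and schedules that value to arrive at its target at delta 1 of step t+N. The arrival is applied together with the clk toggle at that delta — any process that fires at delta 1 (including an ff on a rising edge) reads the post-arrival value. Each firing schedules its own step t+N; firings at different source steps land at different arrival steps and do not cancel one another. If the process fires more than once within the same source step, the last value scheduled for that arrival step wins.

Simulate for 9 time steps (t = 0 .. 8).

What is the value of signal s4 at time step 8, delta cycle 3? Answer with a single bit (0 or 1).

[bits: s2,s3,s0,s4,s7,s1,s10,s9,clk,s6,s8]
t=0: Δ0=00110000001 Δ1=00110000101 Δ2=00010000101 Δ3=10000000101 Δ4=10000001101 | 4Δ
t=1: Δ0=10000001101 Δ1=10000001001 | 1Δ
t=2: Δ0=10000001001 Δ1=10000001101 Δ2=10100001101 Δ3=00110001101 Δ4=00110000101 | 4Δ
t=3: Δ0=00110000101 Δ1=00110000001 | 1Δ
t=4: Δ0=00110000001 Δ1=00110000101 Δ2=00010000101 Δ3=10000000101 Δ4=10000001101 | 4Δ
t=5: Δ0=10000001101 Δ1=10000001001 | 1Δ
t=6: Δ0=10000001001 Δ1=10000001101 Δ2=10100001101 Δ3=00110001101 Δ4=00110000101 | 4Δ
t=7: Δ0=00110000101 Δ1=00110000001 | 1Δ
t=8: Δ0=00110000001 Δ1=00110000101 Δ2=00010000101 Δ3=10000000101 Δ4=10000001101 | 4Δ

0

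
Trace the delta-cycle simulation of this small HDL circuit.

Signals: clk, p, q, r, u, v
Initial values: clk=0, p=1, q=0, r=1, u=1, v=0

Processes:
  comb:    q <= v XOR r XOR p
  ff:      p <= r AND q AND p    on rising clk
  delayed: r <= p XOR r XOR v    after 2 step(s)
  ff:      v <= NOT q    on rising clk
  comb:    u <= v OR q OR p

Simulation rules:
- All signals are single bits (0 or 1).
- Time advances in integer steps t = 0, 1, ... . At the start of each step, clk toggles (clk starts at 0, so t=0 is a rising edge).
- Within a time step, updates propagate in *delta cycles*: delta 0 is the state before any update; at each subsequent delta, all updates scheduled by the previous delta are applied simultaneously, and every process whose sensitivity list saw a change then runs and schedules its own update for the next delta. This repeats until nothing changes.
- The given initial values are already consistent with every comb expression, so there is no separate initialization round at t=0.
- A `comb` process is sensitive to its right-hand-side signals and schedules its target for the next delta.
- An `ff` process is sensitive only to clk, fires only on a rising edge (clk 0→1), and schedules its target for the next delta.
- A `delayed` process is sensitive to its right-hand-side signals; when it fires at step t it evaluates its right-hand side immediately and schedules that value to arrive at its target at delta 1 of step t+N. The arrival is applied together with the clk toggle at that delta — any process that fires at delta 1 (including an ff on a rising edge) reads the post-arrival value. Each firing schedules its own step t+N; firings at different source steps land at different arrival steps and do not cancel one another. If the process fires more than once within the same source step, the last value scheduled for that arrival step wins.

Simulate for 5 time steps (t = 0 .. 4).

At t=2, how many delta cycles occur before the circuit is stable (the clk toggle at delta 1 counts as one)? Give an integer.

2

[bits: u,q,p,v,clk,r]
t=0: Δ0=101001 Δ1=101011 Δ2=100111 | 2Δ
t=1: Δ0=100111 Δ1=100101 | 1Δ
t=2: Δ0=100101 Δ1=100110 Δ2=110110 | 2Δ
t=3: Δ0=110110 Δ1=110100 | 1Δ
t=4: Δ0=110100 Δ1=110111 Δ2=100011 Δ3=010011 Δ4=110011 | 4Δ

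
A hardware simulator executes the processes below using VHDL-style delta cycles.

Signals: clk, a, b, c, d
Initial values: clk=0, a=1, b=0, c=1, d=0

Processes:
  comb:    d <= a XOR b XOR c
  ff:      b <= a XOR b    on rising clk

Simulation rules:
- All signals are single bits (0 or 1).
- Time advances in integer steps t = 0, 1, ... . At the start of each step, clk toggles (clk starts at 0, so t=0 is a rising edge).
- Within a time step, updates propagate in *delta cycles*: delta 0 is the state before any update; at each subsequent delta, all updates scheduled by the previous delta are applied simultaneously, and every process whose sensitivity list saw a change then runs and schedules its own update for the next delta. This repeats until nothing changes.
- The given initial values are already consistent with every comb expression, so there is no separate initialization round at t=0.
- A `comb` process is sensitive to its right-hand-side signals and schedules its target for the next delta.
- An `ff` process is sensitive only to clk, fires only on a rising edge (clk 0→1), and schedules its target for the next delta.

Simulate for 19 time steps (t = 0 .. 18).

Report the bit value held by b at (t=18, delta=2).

t=0 Δ0: c=1 b=0 d=0 clk=0 a=1
  Δ1: clk:0→1
  Δ2: b:0→1
  Δ3: d:0→1
  (3Δ to stable)
t=1 Δ0: c=1 b=1 d=1 clk=1 a=1
  Δ1: clk:1→0
  (1Δ to stable)
t=2 Δ0: c=1 b=1 d=1 clk=0 a=1
  Δ1: clk:0→1
  Δ2: b:1→0
  Δ3: d:1→0
  (3Δ to stable)
t=3 Δ0: c=1 b=0 d=0 clk=1 a=1
  Δ1: clk:1→0
  (1Δ to stable)
t=4 Δ0: c=1 b=0 d=0 clk=0 a=1
  Δ1: clk:0→1
  Δ2: b:0→1
  Δ3: d:0→1
  (3Δ to stable)
t=5 Δ0: c=1 b=1 d=1 clk=1 a=1
  Δ1: clk:1→0
  (1Δ to stable)
t=6 Δ0: c=1 b=1 d=1 clk=0 a=1
  Δ1: clk:0→1
  Δ2: b:1→0
  Δ3: d:1→0
  (3Δ to stable)
t=7 Δ0: c=1 b=0 d=0 clk=1 a=1
  Δ1: clk:1→0
  (1Δ to stable)
t=8 Δ0: c=1 b=0 d=0 clk=0 a=1
  Δ1: clk:0→1
  Δ2: b:0→1
  Δ3: d:0→1
  (3Δ to stable)
t=9 Δ0: c=1 b=1 d=1 clk=1 a=1
  Δ1: clk:1→0
  (1Δ to stable)
t=10 Δ0: c=1 b=1 d=1 clk=0 a=1
  Δ1: clk:0→1
  Δ2: b:1→0
  Δ3: d:1→0
  (3Δ to stable)
t=11 Δ0: c=1 b=0 d=0 clk=1 a=1
  Δ1: clk:1→0
  (1Δ to stable)
t=12 Δ0: c=1 b=0 d=0 clk=0 a=1
  Δ1: clk:0→1
  Δ2: b:0→1
  Δ3: d:0→1
  (3Δ to stable)
t=13 Δ0: c=1 b=1 d=1 clk=1 a=1
  Δ1: clk:1→0
  (1Δ to stable)
t=14 Δ0: c=1 b=1 d=1 clk=0 a=1
  Δ1: clk:0→1
  Δ2: b:1→0
  Δ3: d:1→0
  (3Δ to stable)
t=15 Δ0: c=1 b=0 d=0 clk=1 a=1
  Δ1: clk:1→0
  (1Δ to stable)
t=16 Δ0: c=1 b=0 d=0 clk=0 a=1
  Δ1: clk:0→1
  Δ2: b:0→1
  Δ3: d:0→1
  (3Δ to stable)
t=17 Δ0: c=1 b=1 d=1 clk=1 a=1
  Δ1: clk:1→0
  (1Δ to stable)
t=18 Δ0: c=1 b=1 d=1 clk=0 a=1
  Δ1: clk:0→1
  Δ2: b:1→0
  Δ3: d:1→0
  (3Δ to stable)

0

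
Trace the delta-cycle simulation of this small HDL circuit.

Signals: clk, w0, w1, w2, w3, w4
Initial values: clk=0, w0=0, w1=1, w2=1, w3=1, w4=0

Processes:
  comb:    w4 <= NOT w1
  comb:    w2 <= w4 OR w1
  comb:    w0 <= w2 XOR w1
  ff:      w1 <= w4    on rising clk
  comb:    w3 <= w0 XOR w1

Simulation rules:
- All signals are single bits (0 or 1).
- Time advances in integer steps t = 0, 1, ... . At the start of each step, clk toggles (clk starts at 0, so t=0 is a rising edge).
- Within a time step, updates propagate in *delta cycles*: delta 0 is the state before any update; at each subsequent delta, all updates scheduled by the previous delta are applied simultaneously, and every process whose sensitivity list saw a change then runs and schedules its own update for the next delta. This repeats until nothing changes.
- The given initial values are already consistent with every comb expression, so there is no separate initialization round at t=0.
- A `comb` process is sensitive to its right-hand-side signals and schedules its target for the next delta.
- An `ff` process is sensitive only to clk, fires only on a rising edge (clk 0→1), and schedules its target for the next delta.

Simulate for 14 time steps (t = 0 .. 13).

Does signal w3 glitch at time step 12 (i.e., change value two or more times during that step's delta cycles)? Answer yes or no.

t=0 Δ0: w1=1 w0=0 w3=1 w2=1 clk=0 w4=0
  Δ1: clk:0→1
  Δ2: w1:1→0
  Δ3: w0:0→1, w3:1→0, w2:1→0, w4:0→1
  Δ4: w0:1→0, w3:0→1, w2:0→1
  Δ5: w0:0→1, w3:1→0
  Δ6: w3:0→1
  (6Δ to stable)
t=1 Δ0: w1=0 w0=1 w3=1 w2=1 clk=1 w4=1
  Δ1: clk:1→0
  (1Δ to stable)
t=2 Δ0: w1=0 w0=1 w3=1 w2=1 clk=0 w4=1
  Δ1: clk:0→1
  Δ2: w1:0→1
  Δ3: w0:1→0, w3:1→0, w4:1→0
  Δ4: w3:0→1
  (4Δ to stable)
t=3 Δ0: w1=1 w0=0 w3=1 w2=1 clk=1 w4=0
  Δ1: clk:1→0
  (1Δ to stable)
t=4 Δ0: w1=1 w0=0 w3=1 w2=1 clk=0 w4=0
  Δ1: clk:0→1
  Δ2: w1:1→0
  Δ3: w0:0→1, w3:1→0, w2:1→0, w4:0→1
  Δ4: w0:1→0, w3:0→1, w2:0→1
  Δ5: w0:0→1, w3:1→0
  Δ6: w3:0→1
  (6Δ to stable)
t=5 Δ0: w1=0 w0=1 w3=1 w2=1 clk=1 w4=1
  Δ1: clk:1→0
  (1Δ to stable)
t=6 Δ0: w1=0 w0=1 w3=1 w2=1 clk=0 w4=1
  Δ1: clk:0→1
  Δ2: w1:0→1
  Δ3: w0:1→0, w3:1→0, w4:1→0
  Δ4: w3:0→1
  (4Δ to stable)
t=7 Δ0: w1=1 w0=0 w3=1 w2=1 clk=1 w4=0
  Δ1: clk:1→0
  (1Δ to stable)
t=8 Δ0: w1=1 w0=0 w3=1 w2=1 clk=0 w4=0
  Δ1: clk:0→1
  Δ2: w1:1→0
  Δ3: w0:0→1, w3:1→0, w2:1→0, w4:0→1
  Δ4: w0:1→0, w3:0→1, w2:0→1
  Δ5: w0:0→1, w3:1→0
  Δ6: w3:0→1
  (6Δ to stable)
t=9 Δ0: w1=0 w0=1 w3=1 w2=1 clk=1 w4=1
  Δ1: clk:1→0
  (1Δ to stable)
t=10 Δ0: w1=0 w0=1 w3=1 w2=1 clk=0 w4=1
  Δ1: clk:0→1
  Δ2: w1:0→1
  Δ3: w0:1→0, w3:1→0, w4:1→0
  Δ4: w3:0→1
  (4Δ to stable)
t=11 Δ0: w1=1 w0=0 w3=1 w2=1 clk=1 w4=0
  Δ1: clk:1→0
  (1Δ to stable)
t=12 Δ0: w1=1 w0=0 w3=1 w2=1 clk=0 w4=0
  Δ1: clk:0→1
  Δ2: w1:1→0
  Δ3: w0:0→1, w3:1→0, w2:1→0, w4:0→1
  Δ4: w0:1→0, w3:0→1, w2:0→1
  Δ5: w0:0→1, w3:1→0
  Δ6: w3:0→1
  (6Δ to stable)
t=13 Δ0: w1=0 w0=1 w3=1 w2=1 clk=1 w4=1
  Δ1: clk:1→0
  (1Δ to stable)

yes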